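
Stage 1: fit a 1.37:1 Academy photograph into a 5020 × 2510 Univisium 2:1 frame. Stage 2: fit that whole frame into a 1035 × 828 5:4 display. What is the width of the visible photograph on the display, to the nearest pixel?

Inside the 5020×2510 canvas the photograph is height-limited at 3438.70 × 2510.00.
Univisium 2:1 in 1035×828: fills the width, so the intermediate becomes 1035.00 × 517.50 — a scale of ×0.2062.
The photograph scales with it: width 3438.70 × 0.2062 ≈ 708.98.

709 px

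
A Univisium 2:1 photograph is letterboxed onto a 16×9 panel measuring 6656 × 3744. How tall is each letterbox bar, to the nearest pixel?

208 px

Since 2.000 > 1.778, the photograph is width-limited.
That makes the image 3328.00 px tall (6656 × 1/2).
3744 − 3328.00 = 416.00 px of bars (208.00 each).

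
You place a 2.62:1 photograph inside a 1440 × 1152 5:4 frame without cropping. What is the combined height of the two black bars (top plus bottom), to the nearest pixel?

2.62:1 is wider than 5:4, so it spans the full width.
Content height = 1440 / 2.620 ≈ 549.62 px.
1152 − 549.62 = 602.38 px of bars.

602 px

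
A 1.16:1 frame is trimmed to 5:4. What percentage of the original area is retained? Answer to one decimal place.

92.8%

Going from 1.16:1 to 5:4 means cutting height while keeping width.
(1.160)/(1.250) ≈ 0.928 of the area survives.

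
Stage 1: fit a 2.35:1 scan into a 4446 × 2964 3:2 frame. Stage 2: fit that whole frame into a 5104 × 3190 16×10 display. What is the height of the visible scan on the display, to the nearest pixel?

First fit — 2.35:1 into 4446×2964 spans the width: 4446.00 × 1891.91.
3:2 in 5104×3190: fills the height, so the intermediate becomes 4785.00 × 3190.00 — a scale of ×1.0762.
Applying the same ×1.0762: 1891.91 → 2036.17.

2036 px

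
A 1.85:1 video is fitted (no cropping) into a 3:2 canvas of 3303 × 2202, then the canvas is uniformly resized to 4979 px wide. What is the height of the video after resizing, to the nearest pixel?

2691 px

Fitted into 3303×2202, the video spans the width; its height is 3303 / 1.850 ≈ 1785.41 px.
Scaling 3303 → 4979 is ×1.5074, so the height becomes 1785.41 × 1.5074 ≈ 2691.35 px.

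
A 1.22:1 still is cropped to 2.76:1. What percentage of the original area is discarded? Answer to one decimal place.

The width stays; only height is cut (since 2.76:1 is wider than 1.22:1).
Fraction kept = (1.220)/(2.760) ≈ 44.20%, so 55.80% is lost.

55.8%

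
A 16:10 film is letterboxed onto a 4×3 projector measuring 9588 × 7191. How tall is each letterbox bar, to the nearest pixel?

16:10 (1.600) > 4×3 (1.333), so the film fills the width.
The film is 9588 × 10/16 ≈ 5992.50 px tall.
Black = 7191 − 5992.50 = 1198.50 px, or 599.25 per bar.

599 px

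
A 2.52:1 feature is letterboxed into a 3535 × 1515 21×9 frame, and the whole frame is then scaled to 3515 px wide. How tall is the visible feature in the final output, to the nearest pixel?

1395 px

At 3535×1515 the feature is width-limited, so height = 3535 / 2.520 ≈ 1402.78 px.
Scaling 3535 → 3515 is ×0.9943, so the height becomes 1402.78 × 0.9943 ≈ 1394.84 px.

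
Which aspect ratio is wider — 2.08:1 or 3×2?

2.08:1

2.08 and 3×2 = 1.5; 2.08 > 1.5.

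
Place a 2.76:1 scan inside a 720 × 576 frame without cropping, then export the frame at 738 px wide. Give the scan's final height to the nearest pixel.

In the 720×576 frame the scan fills the width: height = 720 / 2.760 ≈ 260.87 px.
The frame scales by 738/720 = 1.0250; 260.87 × 1.0250 ≈ 267.39 px.

267 px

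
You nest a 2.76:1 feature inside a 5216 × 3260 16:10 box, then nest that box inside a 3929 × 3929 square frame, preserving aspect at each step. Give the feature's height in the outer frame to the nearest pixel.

First fit — 2.76:1 into 5216×3260 spans the width: 5216.00 × 1889.86.
The 16:10 canvas is width-limited in 3929×3929, giving 3929.00 × 2455.62; scale factor 0.7533.
Applying the same ×0.7533: 1889.86 → 1423.55.

1424 px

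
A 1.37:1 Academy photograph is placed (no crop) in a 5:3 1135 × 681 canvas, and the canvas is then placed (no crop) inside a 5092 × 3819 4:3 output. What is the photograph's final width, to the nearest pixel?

4186 px

1.37:1 Academy in 1135×681: fills the height, so the photograph is 932.97 × 681.00.
The 5:3 canvas is width-limited in 5092×3819, giving 5092.00 × 3055.20; scale factor 4.4863.
The photograph scales with it: width 932.97 × 4.4863 ≈ 4185.62.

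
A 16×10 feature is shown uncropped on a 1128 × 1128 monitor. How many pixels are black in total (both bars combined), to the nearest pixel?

477144 pixels

16×10 is wider than 1:1, so it spans the full width.
That makes the image 705.0000 px tall (1128 × 10/16).
Leftover height: 1128 − 705.0000 = 423.0000 px.
That's 423.0000 × 1128 ≈ 477144 black pixels.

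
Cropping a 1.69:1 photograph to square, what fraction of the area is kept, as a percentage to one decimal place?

59.2%

Going from 1.69:1 to square means cutting width while keeping height.
Area ratio = (1.000)/(1.690) = 59.17% retained.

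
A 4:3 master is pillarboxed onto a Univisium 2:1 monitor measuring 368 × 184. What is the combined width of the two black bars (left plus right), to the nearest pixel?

123 px

4:3 is narrower than Univisium 2:1, so it spans the full height.
The master is 184 × 4/3 ≈ 245.33 px wide.
Black = 368 − 245.33 = 122.67 px.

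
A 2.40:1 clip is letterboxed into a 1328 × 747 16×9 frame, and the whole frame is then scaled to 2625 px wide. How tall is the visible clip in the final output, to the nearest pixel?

1094 px

Fitted into 1328×747, the clip spans the width; its height is 1328 / 2.400 ≈ 553.33 px.
Scaling 1328 → 2625 is ×1.9767, so the height becomes 553.33 × 1.9767 ≈ 1093.75 px.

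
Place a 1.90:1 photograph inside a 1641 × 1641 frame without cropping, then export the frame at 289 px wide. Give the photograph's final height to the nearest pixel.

Fitted into 1641×1641, the photograph spans the width; its height is 1641 / 1.900 ≈ 863.68 px.
Scaling 1641 → 289 is ×0.1761, so the height becomes 863.68 × 0.1761 ≈ 152.11 px.

152 px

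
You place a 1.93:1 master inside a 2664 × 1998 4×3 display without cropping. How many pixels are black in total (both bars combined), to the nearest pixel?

1645524 pixels

Since 1.930 > 1.333, the master is width-limited.
Content height = 2664 / 1.930 ≈ 1380.3109 px.
Black = 1998 − 1380.3109 = 617.6891 px.
Bar area = 617.6891 × 2664 ≈ 1645524 px.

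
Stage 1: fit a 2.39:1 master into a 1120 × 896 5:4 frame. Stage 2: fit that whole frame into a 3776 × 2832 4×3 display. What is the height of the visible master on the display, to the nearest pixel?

1481 px

Inside the 1120×896 canvas the master is width-limited at 1120.00 × 468.62.
5:4 in 3776×2832: fills the height, so the intermediate becomes 3540.00 × 2832.00 — a scale of ×3.1607.
Applying the same ×3.1607: 468.62 → 1481.17.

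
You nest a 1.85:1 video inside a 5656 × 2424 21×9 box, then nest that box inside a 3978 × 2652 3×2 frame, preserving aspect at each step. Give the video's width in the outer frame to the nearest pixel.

3154 px

First fit — 1.85:1 into 5656×2424 spans the height: 4484.40 × 2424.00.
Second fit — the 21×9 canvas into 3978×2652 spans the width: 3978.00 × 1704.86 (×0.7033 from 5656×2424).
The video scales with it: width 4484.40 × 0.7033 ≈ 3153.99.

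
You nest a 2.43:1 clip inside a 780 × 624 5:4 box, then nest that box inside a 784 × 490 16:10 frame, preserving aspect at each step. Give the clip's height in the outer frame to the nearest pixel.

2.43:1 in 780×624: fills the width, so the clip is 780.00 × 320.99.
Second fit — the 5:4 canvas into 784×490 spans the height: 612.50 × 490.00 (×0.7853 from 780×624).
So the clip's height is 320.99 × 0.7853 ≈ 252.06.

252 px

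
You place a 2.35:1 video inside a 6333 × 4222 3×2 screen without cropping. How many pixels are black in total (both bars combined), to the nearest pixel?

9671165 pixels

2.35:1 is wider than 3×2, so it spans the full width.
Content height = 6333 / 2.350 ≈ 2694.8936 px.
Leftover height: 4222 − 2694.8936 = 1527.1064 px.
That's 1527.1064 × 6333 ≈ 9671165 black pixels.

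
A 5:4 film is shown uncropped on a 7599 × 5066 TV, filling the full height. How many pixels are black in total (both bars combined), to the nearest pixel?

The film is 5066 × 5/4 ≈ 6332.5000 px wide.
Black = 7599 − 6332.5000 = 1266.5000 px.
Bar area = 1266.5000 × 5066 ≈ 6416089 px.

6416089 pixels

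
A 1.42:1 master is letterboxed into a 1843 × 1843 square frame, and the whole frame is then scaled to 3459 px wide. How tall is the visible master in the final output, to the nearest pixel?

2436 px

At 1843×1843 the master is width-limited, so height = 1843 / 1.420 ≈ 1297.89 px.
The frame scales by 3459/1843 = 1.8768; 1297.89 × 1.8768 ≈ 2435.92 px.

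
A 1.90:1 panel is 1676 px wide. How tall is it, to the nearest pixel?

882 px

1676 / 1.900 = 882.11.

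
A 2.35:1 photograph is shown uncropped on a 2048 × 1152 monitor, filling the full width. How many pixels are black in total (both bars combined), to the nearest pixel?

The photograph is 2048 / 2.350 ≈ 871.4894 px tall.
Leftover height: 1152 − 871.4894 = 280.5106 px.
Across the 2048-px span: 280.5106 × 2048 ≈ 574486 px.

574486 pixels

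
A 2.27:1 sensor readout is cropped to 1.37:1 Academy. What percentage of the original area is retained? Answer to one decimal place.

60.4%

1.37:1 Academy is narrower than 2.27:1, so the crop keeps the full height and trims the width.
Area ratio = (1.370)/(2.270) = 60.35% retained.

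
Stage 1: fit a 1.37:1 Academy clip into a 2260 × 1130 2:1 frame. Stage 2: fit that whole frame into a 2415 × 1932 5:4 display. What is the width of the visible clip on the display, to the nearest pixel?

1654 px

1.37:1 Academy in 2260×1130: fills the height, so the clip is 1548.10 × 1130.00.
The 2:1 canvas is width-limited in 2415×1932, giving 2415.00 × 1207.50; scale factor 1.0686.
The clip scales with it: width 1548.10 × 1.0686 ≈ 1654.28.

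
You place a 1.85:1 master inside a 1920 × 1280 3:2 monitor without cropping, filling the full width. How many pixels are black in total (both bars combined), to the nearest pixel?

Content height = 1920 / 1.850 ≈ 1037.8378 px.
1280 − 1037.8378 = 242.1622 px of bars.
That's 242.1622 × 1920 ≈ 464951 black pixels.

464951 pixels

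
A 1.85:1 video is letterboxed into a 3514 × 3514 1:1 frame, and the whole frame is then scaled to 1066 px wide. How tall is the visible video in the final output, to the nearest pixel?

In the 3514×3514 frame the video fills the width: height = 3514 / 1.850 ≈ 1899.46 px.
Resizing to 1066 px wide multiplies everything by 0.3034: 1899.46 → 576.22 px.

576 px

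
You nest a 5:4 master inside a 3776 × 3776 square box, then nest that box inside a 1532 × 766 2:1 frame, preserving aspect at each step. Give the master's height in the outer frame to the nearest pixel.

613 px

Inside the 3776×3776 canvas the master is width-limited at 3776.00 × 3020.80.
Second fit — the square canvas into 1532×766 spans the height: 766.00 × 766.00 (×0.2029 from 3776×3776).
Applying the same ×0.2029: 3020.80 → 612.80.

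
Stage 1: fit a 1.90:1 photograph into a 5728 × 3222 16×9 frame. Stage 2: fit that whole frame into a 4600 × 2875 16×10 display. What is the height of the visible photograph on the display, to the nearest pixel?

2421 px

1.90:1 in 5728×3222: fills the width, so the photograph is 5728.00 × 3014.74.
The 16×9 canvas is width-limited in 4600×2875, giving 4600.00 × 2587.50; scale factor 0.8031.
Applying the same ×0.8031: 3014.74 → 2421.05.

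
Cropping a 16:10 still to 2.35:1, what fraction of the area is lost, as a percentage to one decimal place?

2.35:1 is wider than 16:10, so the crop keeps the full width and trims the height.
Fraction kept = (1.600)/(2.350) ≈ 68.09%, so 31.91% is lost.

31.9%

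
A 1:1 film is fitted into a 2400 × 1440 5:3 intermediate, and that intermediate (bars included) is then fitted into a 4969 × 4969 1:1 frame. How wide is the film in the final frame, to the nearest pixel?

2981 px

Inside the 2400×1440 canvas the film is height-limited at 1440.00 × 1440.00.
Second fit — the 5:3 canvas into 4969×4969 spans the width: 4969.00 × 2981.40 (×2.0704 from 2400×1440).
The film scales with it: width 1440.00 × 2.0704 ≈ 2981.40.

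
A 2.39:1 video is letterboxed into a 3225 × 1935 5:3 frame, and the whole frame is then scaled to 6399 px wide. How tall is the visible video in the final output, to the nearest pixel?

2677 px

At 3225×1935 the video is width-limited, so height = 3225 / 2.390 ≈ 1349.37 px.
Scaling 3225 → 6399 is ×1.9842, so the height becomes 1349.37 × 1.9842 ≈ 2677.41 px.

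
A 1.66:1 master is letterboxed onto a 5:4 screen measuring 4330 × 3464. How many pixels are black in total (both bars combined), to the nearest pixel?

3704602 pixels

1.66:1 is wider than 5:4, so it spans the full width.
The master is 4330 / 1.660 ≈ 2608.4337 px tall.
Black = 3464 − 2608.4337 = 855.5663 px.
Bar area = 855.5663 × 4330 ≈ 3704602 px.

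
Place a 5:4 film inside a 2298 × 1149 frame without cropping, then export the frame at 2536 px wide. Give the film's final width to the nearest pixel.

Fitted into 2298×1149, the film spans the height; its width is 1149 × 5/4 ≈ 1436.25 px.
Resizing to 2536 px wide multiplies everything by 1.1036: 1436.25 → 1585.00 px.

1585 px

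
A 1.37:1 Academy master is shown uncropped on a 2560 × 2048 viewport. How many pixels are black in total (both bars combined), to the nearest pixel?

459230 pixels

1.37:1 Academy (1.370) > 5:4 (1.250), so the master fills the width.
That makes the image 1868.6131 px tall (2560 / 1.370).
Black = 2048 − 1868.6131 = 179.3869 px.
Bar area = 179.3869 × 2560 ≈ 459230 px.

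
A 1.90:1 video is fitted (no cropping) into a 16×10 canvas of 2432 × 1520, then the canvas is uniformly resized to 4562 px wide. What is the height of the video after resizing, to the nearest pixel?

2401 px

Fitted into 2432×1520, the video spans the width; its height is 2432 / 1.900 ≈ 1280.00 px.
The frame scales by 4562/2432 = 1.8758; 1280.00 × 1.8758 ≈ 2401.05 px.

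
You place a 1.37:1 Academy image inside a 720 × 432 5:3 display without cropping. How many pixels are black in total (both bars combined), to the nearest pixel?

55365 pixels

1.37:1 Academy is narrower than 5:3, so it spans the full height.
That makes the image 591.8400 px wide (432 × 1.370).
Leftover width: 720 − 591.8400 = 128.1600 px.
That's 128.1600 × 432 ≈ 55365 black pixels.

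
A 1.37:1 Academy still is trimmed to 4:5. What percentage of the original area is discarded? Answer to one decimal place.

41.6%

Going from 1.37:1 Academy to 4:5 means cutting width while keeping height.
(0.800)/(1.370) ≈ 0.584 of the area survives, leaving 41.61% discarded.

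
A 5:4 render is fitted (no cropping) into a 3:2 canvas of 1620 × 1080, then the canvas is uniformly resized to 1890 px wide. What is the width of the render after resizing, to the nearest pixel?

Fitted into 1620×1080, the render spans the height; its width is 1080 × 5/4 ≈ 1350.00 px.
Resizing to 1890 px wide multiplies everything by 1.1667: 1350.00 → 1575.00 px.

1575 px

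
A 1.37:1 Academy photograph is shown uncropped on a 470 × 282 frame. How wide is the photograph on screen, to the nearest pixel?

386 px

1.37:1 Academy (1.370) < 5:3 (1.667), so the photograph fills the height.
Content width = 282 × 1.370 ≈ 386.34 px.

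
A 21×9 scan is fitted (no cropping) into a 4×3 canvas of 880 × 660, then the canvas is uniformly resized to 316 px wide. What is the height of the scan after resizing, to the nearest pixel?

135 px

In the 880×660 frame the scan fills the width: height = 880 × 9/21 ≈ 377.14 px.
The frame scales by 316/880 = 0.3591; 377.14 × 0.3591 ≈ 135.43 px.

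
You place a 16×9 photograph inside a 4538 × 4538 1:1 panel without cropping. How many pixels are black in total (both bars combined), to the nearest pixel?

16×9 (1.778) > 1:1 (1.000), so the photograph fills the width.
That makes the image 2552.6250 px tall (4538 × 9/16).
Leftover height: 4538 − 2552.6250 = 1985.3750 px.
That's 1985.3750 × 4538 ≈ 9009632 black pixels.

9009632 pixels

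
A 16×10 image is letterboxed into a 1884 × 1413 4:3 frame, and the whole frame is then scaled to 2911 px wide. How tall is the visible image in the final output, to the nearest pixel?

1819 px

Fitted into 1884×1413, the image spans the width; its height is 1884 × 10/16 ≈ 1177.50 px.
Resizing to 2911 px wide multiplies everything by 1.5451: 1177.50 → 1819.38 px.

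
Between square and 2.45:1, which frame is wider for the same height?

2.45:1

square = 1 and 2.45; 2.45 > 1.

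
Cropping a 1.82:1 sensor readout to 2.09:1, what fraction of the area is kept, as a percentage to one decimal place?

Going from 1.82:1 to 2.09:1 means cutting height while keeping width.
(1.820)/(2.090) ≈ 0.871 of the area survives.

87.1%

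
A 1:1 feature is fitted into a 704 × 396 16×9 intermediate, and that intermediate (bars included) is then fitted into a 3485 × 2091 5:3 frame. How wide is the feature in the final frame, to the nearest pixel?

1:1 in 704×396: fills the height, so the feature is 396.00 × 396.00.
The 16×9 canvas is width-limited in 3485×2091, giving 3485.00 × 1960.31; scale factor 4.9503.
Applying the same ×4.9503: 396.00 → 1960.31.

1960 px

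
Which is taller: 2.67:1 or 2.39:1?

2.39:1

2.67 and 2.39; 2.67 > 2.39. The smaller width-to-height ratio is the taller frame.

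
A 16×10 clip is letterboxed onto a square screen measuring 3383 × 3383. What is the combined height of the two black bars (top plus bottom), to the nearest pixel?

1269 px

16×10 is wider than square, so it spans the full width.
That makes the image 2114.38 px tall (3383 × 10/16).
Black = 3383 − 2114.38 = 1268.62 px.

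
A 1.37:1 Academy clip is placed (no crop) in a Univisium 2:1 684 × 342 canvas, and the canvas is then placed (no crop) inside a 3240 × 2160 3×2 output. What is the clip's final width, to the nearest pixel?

1.37:1 Academy in 684×342: fills the height, so the clip is 468.54 × 342.00.
The Univisium 2:1 canvas is width-limited in 3240×2160, giving 3240.00 × 1620.00; scale factor 4.7368.
Applying the same ×4.7368: 468.54 → 2219.40.

2219 px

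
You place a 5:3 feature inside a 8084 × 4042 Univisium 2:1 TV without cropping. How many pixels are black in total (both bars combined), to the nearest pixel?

Since 1.667 < 2.000, the feature is height-limited.
Content width = 4042 × 5/3 ≈ 6736.6667 px.
Black = 8084 − 6736.6667 = 1347.3333 px.
That's 1347.3333 × 4042 ≈ 5445921 black pixels.

5445921 pixels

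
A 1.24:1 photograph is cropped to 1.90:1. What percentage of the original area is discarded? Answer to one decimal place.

The width stays; only height is cut (since 1.90:1 is wider than 1.24:1).
Fraction kept = (1.240)/(1.900) ≈ 65.26%, so 34.74% is lost.

34.7%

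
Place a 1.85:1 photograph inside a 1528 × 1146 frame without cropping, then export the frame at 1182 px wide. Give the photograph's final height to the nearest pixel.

At 1528×1146 the photograph is width-limited, so height = 1528 / 1.850 ≈ 825.95 px.
The frame scales by 1182/1528 = 0.7736; 825.95 × 0.7736 ≈ 638.92 px.

639 px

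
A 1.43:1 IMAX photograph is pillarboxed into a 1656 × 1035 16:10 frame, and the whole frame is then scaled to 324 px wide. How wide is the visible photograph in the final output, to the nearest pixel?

Fitted into 1656×1035, the photograph spans the height; its width is 1035 × 1.430 ≈ 1480.05 px.
The frame scales by 324/1656 = 0.1957; 1480.05 × 0.1957 ≈ 289.57 px.

290 px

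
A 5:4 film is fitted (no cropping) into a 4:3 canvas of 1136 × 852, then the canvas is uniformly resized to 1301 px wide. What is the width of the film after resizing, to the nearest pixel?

At 1136×852 the film is height-limited, so width = 852 × 5/4 ≈ 1065.00 px.
Scaling 1136 → 1301 is ×1.1452, so the width becomes 1065.00 × 1.1452 ≈ 1219.69 px.

1220 px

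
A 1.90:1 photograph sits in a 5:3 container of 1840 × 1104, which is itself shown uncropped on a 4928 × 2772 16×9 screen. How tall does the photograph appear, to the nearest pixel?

2432 px

Inside the 1840×1104 canvas the photograph is width-limited at 1840.00 × 968.42.
The 5:3 canvas is height-limited in 4928×2772, giving 4620.00 × 2772.00; scale factor 2.5109.
The photograph scales with it: height 968.42 × 2.5109 ≈ 2431.58.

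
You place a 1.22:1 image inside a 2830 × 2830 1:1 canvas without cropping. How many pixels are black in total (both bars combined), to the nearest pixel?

1444228 pixels

1.22:1 (1.220) > 1:1 (1.000), so the image fills the width.
The image is 2830 / 1.220 ≈ 2319.6721 px tall.
Black = 2830 − 2319.6721 = 510.3279 px.
Bar area = 510.3279 × 2830 ≈ 1444228 px.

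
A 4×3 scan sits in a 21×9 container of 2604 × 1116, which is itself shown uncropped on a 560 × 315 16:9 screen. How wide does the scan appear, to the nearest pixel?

Inside the 2604×1116 canvas the scan is height-limited at 1488.00 × 1116.00.
Second fit — the 21×9 canvas into 560×315 spans the width: 560.00 × 240.00 (×0.2151 from 2604×1116).
The scan scales with it: width 1488.00 × 0.2151 ≈ 320.00.

320 px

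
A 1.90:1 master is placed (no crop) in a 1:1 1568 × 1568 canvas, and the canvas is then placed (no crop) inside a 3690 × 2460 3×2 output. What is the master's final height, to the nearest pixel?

1295 px

Inside the 1568×1568 canvas the master is width-limited at 1568.00 × 825.26.
1:1 in 3690×2460: fills the height, so the intermediate becomes 2460.00 × 2460.00 — a scale of ×1.5689.
The master scales with it: height 825.26 × 1.5689 ≈ 1294.74.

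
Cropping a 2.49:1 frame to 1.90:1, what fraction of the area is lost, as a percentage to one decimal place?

23.7%

1.90:1 is narrower than 2.49:1, so the crop keeps the full height and trims the width.
Fraction kept = (1.900)/(2.490) ≈ 76.31%, so 23.69% is lost.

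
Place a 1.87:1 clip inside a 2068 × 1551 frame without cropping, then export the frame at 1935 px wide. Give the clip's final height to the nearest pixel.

Fitted into 2068×1551, the clip spans the width; its height is 2068 / 1.870 ≈ 1105.88 px.
The frame scales by 1935/2068 = 0.9357; 1105.88 × 0.9357 ≈ 1034.76 px.

1035 px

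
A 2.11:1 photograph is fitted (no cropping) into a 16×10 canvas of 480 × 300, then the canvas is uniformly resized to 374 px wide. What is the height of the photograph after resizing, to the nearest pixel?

In the 480×300 frame the photograph fills the width: height = 480 / 2.110 ≈ 227.49 px.
The frame scales by 374/480 = 0.7792; 227.49 × 0.7792 ≈ 177.25 px.

177 px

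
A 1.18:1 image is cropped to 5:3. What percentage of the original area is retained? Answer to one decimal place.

Going from 1.18:1 to 5:3 means cutting height while keeping width.
Area ratio = (1.180)/(1.667) = 70.80% retained.

70.8%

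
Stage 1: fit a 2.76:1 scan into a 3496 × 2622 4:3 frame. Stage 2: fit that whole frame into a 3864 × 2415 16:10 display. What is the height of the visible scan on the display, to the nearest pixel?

1167 px

2.76:1 in 3496×2622: fills the width, so the scan is 3496.00 × 1266.67.
Second fit — the 4:3 canvas into 3864×2415 spans the height: 3220.00 × 2415.00 (×0.9211 from 3496×2622).
Applying the same ×0.9211: 1266.67 → 1166.67.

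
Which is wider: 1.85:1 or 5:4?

1.85 and 5:4 = 1.25; 1.85 > 1.25.

1.85:1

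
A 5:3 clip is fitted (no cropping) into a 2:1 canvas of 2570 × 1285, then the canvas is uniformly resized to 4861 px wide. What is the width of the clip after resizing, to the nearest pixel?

In the 2570×1285 frame the clip fills the height: width = 1285 × 5/3 ≈ 2141.67 px.
Scaling 2570 → 4861 is ×1.8914, so the width becomes 2141.67 × 1.8914 ≈ 4050.83 px.

4051 px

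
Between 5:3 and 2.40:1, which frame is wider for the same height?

2.40:1

5:3 = 1.667 and 2.4; 2.4 > 1.667.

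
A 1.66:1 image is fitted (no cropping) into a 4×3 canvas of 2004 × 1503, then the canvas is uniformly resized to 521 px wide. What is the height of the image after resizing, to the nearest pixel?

Fitted into 2004×1503, the image spans the width; its height is 2004 / 1.660 ≈ 1207.23 px.
Resizing to 521 px wide multiplies everything by 0.2600: 1207.23 → 313.86 px.

314 px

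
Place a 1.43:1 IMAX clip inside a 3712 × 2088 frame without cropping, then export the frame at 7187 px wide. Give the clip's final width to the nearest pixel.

At 3712×2088 the clip is height-limited, so width = 2088 × 1.430 ≈ 2985.84 px.
The frame scales by 7187/3712 = 1.9362; 2985.84 × 1.9362 ≈ 5781.04 px.

5781 px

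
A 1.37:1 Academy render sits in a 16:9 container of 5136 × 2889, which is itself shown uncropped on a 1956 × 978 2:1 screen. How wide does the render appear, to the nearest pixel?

Inside the 5136×2889 canvas the render is height-limited at 3957.93 × 2889.00.
16:9 in 1956×978: fills the height, so the intermediate becomes 1738.67 × 978.00 — a scale of ×0.3385.
Applying the same ×0.3385: 3957.93 → 1339.86.

1340 px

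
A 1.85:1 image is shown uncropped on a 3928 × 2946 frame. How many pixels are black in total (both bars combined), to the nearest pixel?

1.85:1 is wider than 4×3, so it spans the full width.
That makes the image 2123.2432 px tall (3928 / 1.850).
Black = 2946 − 2123.2432 = 822.7568 px.
Across the 3928-px span: 822.7568 × 3928 ≈ 3231789 px.

3231789 pixels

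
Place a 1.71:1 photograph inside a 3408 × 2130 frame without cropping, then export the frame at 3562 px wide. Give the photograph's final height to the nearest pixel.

At 3408×2130 the photograph is width-limited, so height = 3408 / 1.710 ≈ 1992.98 px.
Scaling 3408 → 3562 is ×1.0452, so the height becomes 1992.98 × 1.0452 ≈ 2083.04 px.

2083 px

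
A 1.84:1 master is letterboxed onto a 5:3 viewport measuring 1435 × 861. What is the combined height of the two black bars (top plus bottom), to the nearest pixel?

81 px

1.84:1 is wider than 5:3, so it spans the full width.
Content height = 1435 / 1.840 ≈ 779.89 px.
861 − 779.89 = 81.11 px of bars.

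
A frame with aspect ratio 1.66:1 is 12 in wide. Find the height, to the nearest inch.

7 in

At 1.66:1, 12 / 1.660 ≈ 7.23.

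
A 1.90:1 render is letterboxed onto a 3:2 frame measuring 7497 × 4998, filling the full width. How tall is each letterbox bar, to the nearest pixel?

That makes the image 3945.79 px tall (7497 / 1.900).
Leftover height: 4998 − 3945.79 = 1052.21 px → 526.11 each side.

526 px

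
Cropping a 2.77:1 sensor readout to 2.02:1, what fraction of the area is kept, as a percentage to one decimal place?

The height stays; only width is cut (since 2.02:1 is narrower than 2.77:1).
Area ratio = (2.020)/(2.770) = 72.92% retained.

72.9%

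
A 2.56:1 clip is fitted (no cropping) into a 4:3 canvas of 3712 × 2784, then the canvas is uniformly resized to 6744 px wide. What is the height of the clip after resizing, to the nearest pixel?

2634 px

In the 3712×2784 frame the clip fills the width: height = 3712 / 2.560 ≈ 1450.00 px.
Resizing to 6744 px wide multiplies everything by 1.8168: 1450.00 → 2634.38 px.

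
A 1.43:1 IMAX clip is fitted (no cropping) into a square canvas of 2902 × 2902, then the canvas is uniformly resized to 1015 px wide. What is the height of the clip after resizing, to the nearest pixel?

710 px

In the 2902×2902 frame the clip fills the width: height = 2902 / 1.430 ≈ 2029.37 px.
Resizing to 1015 px wide multiplies everything by 0.3498: 2029.37 → 709.79 px.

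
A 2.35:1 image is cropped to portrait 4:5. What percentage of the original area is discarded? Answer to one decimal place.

portrait 4:5 is narrower than 2.35:1, so the crop keeps the full height and trims the width.
Area ratio = (0.800)/(2.350) = 34.04%; the remaining 65.96% is cropped out.

66.0%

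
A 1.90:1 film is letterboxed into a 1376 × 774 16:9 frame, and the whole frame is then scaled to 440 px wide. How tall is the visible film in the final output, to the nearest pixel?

Fitted into 1376×774, the film spans the width; its height is 1376 / 1.900 ≈ 724.21 px.
Resizing to 440 px wide multiplies everything by 0.3198: 724.21 → 231.58 px.

232 px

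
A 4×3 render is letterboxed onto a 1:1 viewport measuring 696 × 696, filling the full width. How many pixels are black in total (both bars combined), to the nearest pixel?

121104 pixels

Content height = 696 × 3/4 ≈ 522.0000 px.
Black = 696 − 522.0000 = 174.0000 px.
That's 174.0000 × 696 ≈ 121104 black pixels.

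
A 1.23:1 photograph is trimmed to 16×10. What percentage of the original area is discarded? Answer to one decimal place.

23.1%

16×10 is wider than 1.23:1, so the crop keeps the full width and trims the height.
Fraction kept = (1.230)/(1.600) ≈ 76.88%, so 23.12% is lost.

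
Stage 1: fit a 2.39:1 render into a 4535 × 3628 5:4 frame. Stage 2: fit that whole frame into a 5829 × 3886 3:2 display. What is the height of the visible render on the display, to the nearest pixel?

2032 px

Inside the 4535×3628 canvas the render is width-limited at 4535.00 × 1897.49.
5:4 in 5829×3886: fills the height, so the intermediate becomes 4857.50 × 3886.00 — a scale of ×1.0711.
So the render's height is 1897.49 × 1.0711 ≈ 2032.43.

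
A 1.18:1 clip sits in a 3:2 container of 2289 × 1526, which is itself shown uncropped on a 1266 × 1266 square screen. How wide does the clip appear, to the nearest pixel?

First fit — 1.18:1 into 2289×1526 spans the height: 1800.68 × 1526.00.
3:2 in 1266×1266: fills the width, so the intermediate becomes 1266.00 × 844.00 — a scale of ×0.5531.
Applying the same ×0.5531: 1800.68 → 995.92.

996 px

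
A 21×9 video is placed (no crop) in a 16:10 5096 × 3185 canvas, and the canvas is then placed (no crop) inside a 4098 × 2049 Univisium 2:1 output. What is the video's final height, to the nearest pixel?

First fit — 21×9 into 5096×3185 spans the width: 5096.00 × 2184.00.
Second fit — the 16:10 canvas into 4098×2049 spans the height: 3278.40 × 2049.00 (×0.6433 from 5096×3185).
So the video's height is 2184.00 × 0.6433 ≈ 1405.03.

1405 px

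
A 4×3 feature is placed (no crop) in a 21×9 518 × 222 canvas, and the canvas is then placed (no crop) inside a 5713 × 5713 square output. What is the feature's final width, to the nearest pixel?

3265 px

4×3 in 518×222: fills the height, so the feature is 296.00 × 222.00.
Second fit — the 21×9 canvas into 5713×5713 spans the width: 5713.00 × 2448.43 (×11.0290 from 518×222).
Applying the same ×11.0290: 296.00 → 3264.57.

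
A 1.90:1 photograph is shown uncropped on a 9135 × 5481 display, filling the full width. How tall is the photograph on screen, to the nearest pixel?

That makes the image 4807.89 px tall (9135 / 1.900).

4808 px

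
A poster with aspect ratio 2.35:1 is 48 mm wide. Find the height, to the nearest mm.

48 / 2.350 = 20.43.

20 mm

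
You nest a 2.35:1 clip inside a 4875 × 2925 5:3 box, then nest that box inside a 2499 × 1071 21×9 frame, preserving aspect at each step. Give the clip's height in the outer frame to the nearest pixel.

760 px

2.35:1 in 4875×2925: fills the width, so the clip is 4875.00 × 2074.47.
5:3 in 2499×1071: fills the height, so the intermediate becomes 1785.00 × 1071.00 — a scale of ×0.3662.
Applying the same ×0.3662: 2074.47 → 759.57.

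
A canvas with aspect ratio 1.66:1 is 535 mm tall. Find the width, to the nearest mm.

535 × 1.660 = 888.10.

888 mm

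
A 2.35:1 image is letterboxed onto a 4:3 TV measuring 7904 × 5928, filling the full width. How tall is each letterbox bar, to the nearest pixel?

1282 px

The image is 7904 / 2.350 ≈ 3363.40 px tall.
Leftover height: 5928 − 3363.40 = 2564.60 px → 1282.30 each side.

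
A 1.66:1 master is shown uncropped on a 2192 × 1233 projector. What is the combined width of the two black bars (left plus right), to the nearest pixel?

1.66:1 (1.660) < 16×9 (1.778), so the master fills the height.
The master is 1233 × 1.660 ≈ 2046.78 px wide.
2192 − 2046.78 = 145.22 px of bars.

145 px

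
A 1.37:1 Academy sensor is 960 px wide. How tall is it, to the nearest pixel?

Height = 960 / 1.370 = 700.73.

701 px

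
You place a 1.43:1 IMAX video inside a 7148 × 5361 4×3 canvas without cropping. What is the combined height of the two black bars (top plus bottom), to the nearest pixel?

362 px

Since 1.430 > 1.333, the video is width-limited.
Content height = 7148 / 1.430 ≈ 4998.60 px.
5361 − 4998.60 = 362.40 px of bars.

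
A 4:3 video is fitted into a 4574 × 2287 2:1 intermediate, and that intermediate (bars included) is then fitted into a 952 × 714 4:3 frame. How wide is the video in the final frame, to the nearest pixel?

635 px

Inside the 4574×2287 canvas the video is height-limited at 3049.33 × 2287.00.
The 2:1 canvas is width-limited in 952×714, giving 952.00 × 476.00; scale factor 0.2081.
The video scales with it: width 3049.33 × 0.2081 ≈ 634.67.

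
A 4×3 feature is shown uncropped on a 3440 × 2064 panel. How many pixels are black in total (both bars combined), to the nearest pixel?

4×3 is narrower than 5:3, so it spans the full height.
That makes the image 2752.0000 px wide (2064 × 4/3).
Black = 3440 − 2752.0000 = 688.0000 px.
Bar area = 688.0000 × 2064 ≈ 1420032 px.

1420032 pixels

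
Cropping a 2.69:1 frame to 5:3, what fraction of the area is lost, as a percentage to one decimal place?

The height stays; only width is cut (since 5:3 is narrower than 2.69:1).
Fraction kept = (1.667)/(2.690) ≈ 61.96%, so 38.04% is lost.

38.0%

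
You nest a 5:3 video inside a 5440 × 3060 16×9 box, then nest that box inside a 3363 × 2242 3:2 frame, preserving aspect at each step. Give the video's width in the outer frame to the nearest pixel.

Inside the 5440×3060 canvas the video is height-limited at 5100.00 × 3060.00.
16×9 in 3363×2242: fills the width, so the intermediate becomes 3363.00 × 1891.69 — a scale of ×0.6182.
Applying the same ×0.6182: 5100.00 → 3152.81.

3153 px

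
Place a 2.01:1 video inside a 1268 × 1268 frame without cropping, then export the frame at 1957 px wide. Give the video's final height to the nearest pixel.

Fitted into 1268×1268, the video spans the width; its height is 1268 / 2.010 ≈ 630.85 px.
The frame scales by 1957/1268 = 1.5434; 630.85 × 1.5434 ≈ 973.63 px.

974 px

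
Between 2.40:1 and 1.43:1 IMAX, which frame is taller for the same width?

1.43:1 IMAX

2.4 and 1.43; 2.4 > 1.43. The smaller width-to-height ratio is the taller frame.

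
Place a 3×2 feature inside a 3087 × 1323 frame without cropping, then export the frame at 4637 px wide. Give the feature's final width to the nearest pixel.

2981 px

At 3087×1323 the feature is height-limited, so width = 1323 × 3/2 ≈ 1984.50 px.
Resizing to 4637 px wide multiplies everything by 1.5021: 1984.50 → 2980.93 px.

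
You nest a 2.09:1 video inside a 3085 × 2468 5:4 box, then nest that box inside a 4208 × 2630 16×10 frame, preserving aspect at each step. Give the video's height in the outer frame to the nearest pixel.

Inside the 3085×2468 canvas the video is width-limited at 3085.00 × 1476.08.
5:4 in 4208×2630: fills the height, so the intermediate becomes 3287.50 × 2630.00 — a scale of ×1.0656.
Applying the same ×1.0656: 1476.08 → 1572.97.

1573 px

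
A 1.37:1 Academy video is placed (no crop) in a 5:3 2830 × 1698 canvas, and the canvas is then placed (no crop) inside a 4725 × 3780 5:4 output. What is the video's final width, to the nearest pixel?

1.37:1 Academy in 2830×1698: fills the height, so the video is 2326.26 × 1698.00.
Second fit — the 5:3 canvas into 4725×3780 spans the width: 4725.00 × 2835.00 (×1.6696 from 2830×1698).
So the video's width is 2326.26 × 1.6696 ≈ 3883.95.

3884 px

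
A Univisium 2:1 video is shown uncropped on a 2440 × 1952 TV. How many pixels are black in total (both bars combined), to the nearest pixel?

Since 2.000 > 1.250, the video is width-limited.
That makes the image 1220.0000 px tall (2440 × 1/2).
Leftover height: 1952 − 1220.0000 = 732.0000 px.
Across the 2440-px span: 732.0000 × 2440 ≈ 1786080 px.

1786080 pixels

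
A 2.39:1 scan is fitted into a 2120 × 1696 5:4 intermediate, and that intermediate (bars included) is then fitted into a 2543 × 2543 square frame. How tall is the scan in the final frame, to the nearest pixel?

Inside the 2120×1696 canvas the scan is width-limited at 2120.00 × 887.03.
The 5:4 canvas is width-limited in 2543×2543, giving 2543.00 × 2034.40; scale factor 1.1995.
The scan scales with it: height 887.03 × 1.1995 ≈ 1064.02.

1064 px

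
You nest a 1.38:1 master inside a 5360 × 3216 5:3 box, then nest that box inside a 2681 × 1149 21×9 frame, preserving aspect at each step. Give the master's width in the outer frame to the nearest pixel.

First fit — 1.38:1 into 5360×3216 spans the height: 4438.08 × 3216.00.
Second fit — the 5:3 canvas into 2681×1149 spans the height: 1915.00 × 1149.00 (×0.3573 from 5360×3216).
Applying the same ×0.3573: 4438.08 → 1585.62.

1586 px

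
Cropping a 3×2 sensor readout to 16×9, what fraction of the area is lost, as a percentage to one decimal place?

The width stays; only height is cut (since 16×9 is wider than 3×2).
(1.500)/(1.778) ≈ 0.844 of the area survives, leaving 15.62% discarded.

15.6%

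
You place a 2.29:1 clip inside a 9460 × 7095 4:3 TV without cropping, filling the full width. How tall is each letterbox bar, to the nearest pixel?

1482 px

That makes the image 4131.00 px tall (9460 / 2.290).
7095 − 4131.00 = 2964.00 px of bars (1482.00 each).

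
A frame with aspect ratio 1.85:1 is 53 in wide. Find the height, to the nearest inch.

29 in

Height = 53 / 1.850 = 28.65.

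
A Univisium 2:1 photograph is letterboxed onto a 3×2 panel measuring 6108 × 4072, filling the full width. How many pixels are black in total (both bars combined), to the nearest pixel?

The photograph is 6108 × 1/2 ≈ 3054.0000 px tall.
Black = 4072 − 3054.0000 = 1018.0000 px.
Bar area = 1018.0000 × 6108 ≈ 6217944 px.

6217944 pixels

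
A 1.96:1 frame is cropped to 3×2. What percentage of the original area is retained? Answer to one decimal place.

76.5%

Going from 1.96:1 to 3×2 means cutting width while keeping height.
Area ratio = (1.500)/(1.960) = 76.53% retained.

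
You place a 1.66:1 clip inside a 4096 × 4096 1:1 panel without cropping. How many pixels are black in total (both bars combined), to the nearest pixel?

6670459 pixels

1.66:1 is wider than 1:1, so it spans the full width.
Content height = 4096 / 1.660 ≈ 2467.4699 px.
Leftover height: 4096 − 2467.4699 = 1628.5301 px.
Across the 4096-px span: 1628.5301 × 4096 ≈ 6670459 px.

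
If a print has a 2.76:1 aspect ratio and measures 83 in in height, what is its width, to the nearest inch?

229 in

Width = 83 × 2.760 = 229.08.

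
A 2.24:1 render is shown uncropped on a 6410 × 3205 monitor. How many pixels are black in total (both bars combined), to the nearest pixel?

2201148 pixels

2.24:1 (2.240) > Univisium 2:1 (2.000), so the render fills the width.
The render is 6410 / 2.240 ≈ 2861.6071 px tall.
Leftover height: 3205 − 2861.6071 = 343.3929 px.
That's 343.3929 × 6410 ≈ 2201148 black pixels.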